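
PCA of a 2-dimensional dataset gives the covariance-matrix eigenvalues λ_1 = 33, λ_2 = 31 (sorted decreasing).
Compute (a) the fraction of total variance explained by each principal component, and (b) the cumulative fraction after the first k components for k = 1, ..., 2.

Step 1 — total variance = trace(Sigma) = Σ λ_i = 33 + 31 = 64.

Step 2 — fraction explained by component i = λ_i / Σ λ:
  PC1: 33/64 = 0.5156
  PC2: 31/64 = 0.4844

Step 3 — cumulative fraction after k components = (λ_1 + ... + λ_k) / Σ λ:
  k = 1: 33/64 = 0.5156
  k = 2: (33 + 31)/64 = 64/64 = 1

Summary (fraction, with percent):

explained: PC1 0.5156 (51.56%), PC2 0.4844 (48.44%);  cumulative: 0.5156, 1


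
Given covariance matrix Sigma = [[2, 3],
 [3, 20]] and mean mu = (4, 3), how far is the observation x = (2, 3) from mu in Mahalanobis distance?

Step 1 — centre the observation: (x - mu) = (-2, 0).

Step 2 — invert Sigma. det(Sigma) = 2·20 - (3)² = 31.
  Sigma^{-1} = (1/det) · [[d, -b], [-b, a]] = [[0.6452, -0.0968],
 [-0.0968, 0.0645]].

Step 3 — form the quadratic (x - mu)^T · Sigma^{-1} · (x - mu):
  Sigma^{-1} · (x - mu) = (-1.2903, 0.1935).
  (x - mu)^T · [Sigma^{-1} · (x - mu)] = (-2)·(-1.2903) + (0)·(0.1935) = 2.5806.

Step 4 — take square root: d = √(2.5806) ≈ 1.6064.

d(x, mu) = √(2.5806) ≈ 1.6064


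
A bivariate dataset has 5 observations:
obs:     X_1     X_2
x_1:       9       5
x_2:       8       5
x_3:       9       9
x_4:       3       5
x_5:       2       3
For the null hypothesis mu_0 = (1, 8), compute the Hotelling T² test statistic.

Step 1 — sample mean vector:
  mean(X_1) = (9 + 8 + 9 + 3 + 2) / 5 = 31/5 = 6.2
  mean(X_2) = (5 + 5 + 9 + 5 + 3) / 5 = 27/5 = 5.4
  x̄ = (6.2, 5.4),  deviation x̄ - mu_0 = (6.2, 5.4) - (1, 8) = (5.2, -2.6).

Step 2 — sample covariance matrix, S[i,j] = (1/(n-1)) · Σ_k (x_{k,i} - mean_i) · (x_{k,j} - mean_j), divisor n-1 = 4:
  S[X_1,X_1] = ((2.8)·(2.8) + (1.8)·(1.8) + (2.8)·(2.8) + (-3.2)·(-3.2) + (-4.2)·(-4.2)) / 4 = 46.8/4 = 11.7
  S[X_1,X_2] = ((2.8)·(-0.4) + (1.8)·(-0.4) + (2.8)·(3.6) + (-3.2)·(-0.4) + (-4.2)·(-2.4)) / 4 = 19.6/4 = 4.9
  S[X_2,X_2] = ((-0.4)·(-0.4) + (-0.4)·(-0.4) + (3.6)·(3.6) + (-0.4)·(-0.4) + (-2.4)·(-2.4)) / 4 = 19.2/4 = 4.8
  S = [[11.7, 4.9],
 [4.9, 4.8]].

Step 3 — invert S. det(S) = 11.7·4.8 - (4.9)² = 32.15.
  S^{-1} = (1/det) · [[d, -b], [-b, a]] = [[0.1493, -0.1524],
 [-0.1524, 0.3639]].

Step 4 — quadratic form (x̄ - mu_0)^T · S^{-1} · (x̄ - mu_0):
  S^{-1} · (x̄ - mu_0) = (1.1726, -1.7387),
  (x̄ - mu_0)^T · [...] = (5.2)·(1.1726) + (-2.6)·(-1.7387) = 10.6184.

Step 5 — scale by n: T² = 5 · 10.6184 = 53.0918.

T² ≈ 53.0918


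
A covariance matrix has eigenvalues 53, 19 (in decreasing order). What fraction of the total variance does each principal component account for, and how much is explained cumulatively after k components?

Step 1 — total variance = trace(Sigma) = Σ λ_i = 53 + 19 = 72.

Step 2 — fraction explained by component i = λ_i / Σ λ:
  PC1: 53/72 = 0.7361
  PC2: 19/72 = 0.2639

Step 3 — cumulative fraction after k components = (λ_1 + ... + λ_k) / Σ λ:
  k = 1: 53/72 = 0.7361
  k = 2: (53 + 19)/72 = 72/72 = 1

Summary (fraction, with percent):

explained: PC1 0.7361 (73.61%), PC2 0.2639 (26.39%);  cumulative: 0.7361, 1


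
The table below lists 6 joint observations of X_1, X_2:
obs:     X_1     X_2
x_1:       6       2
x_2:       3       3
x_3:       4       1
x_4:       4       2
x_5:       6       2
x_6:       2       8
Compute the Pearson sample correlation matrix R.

Step 1 — column means:
  mean(X_1) = (6 + 3 + 4 + 4 + 6 + 2) / 6 = 25/6 = 4.1667
  mean(X_2) = (2 + 3 + 1 + 2 + 2 + 8) / 6 = 18/6 = 3

Step 2 — sample variances and covariances s[i,j] = (1/(n-1)) · Σ_k (x_{k,i} - mean_i) · (x_{k,j} - mean_j), with n-1 = 5:
  s[X_1,X_1] = ((1.8333)·(1.8333) + (-1.1667)·(-1.1667) + (-0.1667)·(-0.1667) + (-0.1667)·(-0.1667) + (1.8333)·(1.8333) + (-2.1667)·(-2.1667)) / 5 = 12.8333/5 = 2.5667
  s[X_1,X_2] = ((1.8333)·(-1) + (-1.1667)·(0) + (-0.1667)·(-2) + (-0.1667)·(-1) + (1.8333)·(-1) + (-2.1667)·(5)) / 5 = -14/5 = -2.8
  s[X_2,X_2] = ((-1)·(-1) + (0)·(0) + (-2)·(-2) + (-1)·(-1) + (-1)·(-1) + (5)·(5)) / 5 = 32/5 = 6.4
  Sample standard deviations s_i = √(s[i,i]):
  s(X_1) = √(2.5667) = 1.6021
  s(X_2) = √(6.4) = 2.5298

Step 3 — r_{ij} = s_{ij} / (s_i · s_j):
  r[X_1,X_1] = 1 (diagonal).
  r[X_1,X_2] = -2.8 / (1.6021 · 2.5298) = -2.8 / 4.053 = -0.6908
  r[X_2,X_2] = 1 (diagonal).

R is symmetric with unit diagonal. Assembling:

R = [[1, -0.6908],
 [-0.6908, 1]]


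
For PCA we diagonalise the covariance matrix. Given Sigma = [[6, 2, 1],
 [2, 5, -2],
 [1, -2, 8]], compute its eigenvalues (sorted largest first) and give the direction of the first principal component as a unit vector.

Step 1 — characteristic polynomial p(λ) = det(λI - Sigma) = λ³ - tr·λ² + c_1·λ - det, where tr = trace, c_1 = sum of the principal 2×2 minors, det = det(Sigma):
  tr = 6 + 5 + 8 = 19,
  c_1 = (6·5 - (2)²) + (6·8 - (1)²) + (5·8 - (-2)²) = 26 + 47 + 36 = 109,
  det = 6·(5·8 - (-2)²) - (2)·((2)·8 - (-2)·(1)) + (1)·((2)·(-2) - 5·(1)) = 6·(36) - (2)·(18) + (1)·(-9) = 171.
  So p(λ) = λ³ - 19λ² + 109λ - 171.
Step 2 — look for an integer root (rational root theorem: any rational root is an integer divisor of 171). Testing λ = 9:
  p(9) = 729 - 1539 + 981 - 171 = 0  ✓
  Dividing out (λ - 9): p(λ) = (λ - 9)(λ² - 10λ + 19).
Step 3 — remaining eigenvalues from the quadratic λ² - 10λ + 19 = 0:
  Δ = 10² - 4·19 = 100 - 76 = 24,  λ = (10 ± √24)/2 = (10 ± 4.899)/2 ≈ 7.4495 or 2.5505.
  Sorted: λ_1 = 9,  λ_2 = 7.4495,  λ_3 = 2.5505  (check: sum = 19 = tr ✓).

Step 4 — unit eigenvector for λ_1 = 9: v spans the null space of (Sigma - λ_1 I), whose rows are
  r_1 = (-3, 2, 1),  r_2 = (2, -4, -2),  r_3 = (1, -2, -1).
  v is orthogonal to every row, so take v ∝ r_1 × r_2 = ((2)·(-2) - (1)·(-4), (1)·(2) - (-3)·(-2), (-3)·(-4) - (2)·(2)) = (0, -4, 8).
  Rescale (divide by 4; multiply by -1 so the first nonzero entry is positive): u = (0, 1, -2).
  ||u|| = √((0)² + (1)² + (-2)²) = √(5) ≈ 2.2361,  v_1 = u/||u|| ≈ (0, 0.4472, -0.8944) (||v_1|| = 1).

λ_1 = 9,  λ_2 = 7.4495,  λ_3 = 2.5505;  v_1 ≈ (0, 0.4472, -0.8944)


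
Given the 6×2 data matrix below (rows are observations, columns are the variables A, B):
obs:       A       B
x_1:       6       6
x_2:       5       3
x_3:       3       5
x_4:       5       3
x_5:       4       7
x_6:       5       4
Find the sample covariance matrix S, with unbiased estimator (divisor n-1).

Step 1 — column means:
  mean(A) = (6 + 5 + 3 + 5 + 4 + 5) / 6 = 28/6 = 4.6667
  mean(B) = (6 + 3 + 5 + 3 + 7 + 4) / 6 = 28/6 = 4.6667

Step 2 — sample covariance S[i,j] = (1/(n-1)) · Σ_k (x_{k,i} - mean_i) · (x_{k,j} - mean_j), with n-1 = 5.
  S[A,A] = ((1.3333)·(1.3333) + (0.3333)·(0.3333) + (-1.6667)·(-1.6667) + (0.3333)·(0.3333) + (-0.6667)·(-0.6667) + (0.3333)·(0.3333)) / 5 = 5.3333/5 = 1.0667
  S[A,B] = ((1.3333)·(1.3333) + (0.3333)·(-1.6667) + (-1.6667)·(0.3333) + (0.3333)·(-1.6667) + (-0.6667)·(2.3333) + (0.3333)·(-0.6667)) / 5 = -1.6667/5 = -0.3333
  S[B,B] = ((1.3333)·(1.3333) + (-1.6667)·(-1.6667) + (0.3333)·(0.3333) + (-1.6667)·(-1.6667) + (2.3333)·(2.3333) + (-0.6667)·(-0.6667)) / 5 = 13.3333/5 = 2.6667

S is symmetric (S[j,i] = S[i,j]). Assembling:

S = [[1.0667, -0.3333],
 [-0.3333, 2.6667]]


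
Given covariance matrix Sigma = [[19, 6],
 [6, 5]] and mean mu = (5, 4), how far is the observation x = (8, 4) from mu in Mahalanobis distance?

Step 1 — centre the observation: (x - mu) = (3, 0).

Step 2 — invert Sigma. det(Sigma) = 19·5 - (6)² = 59.
  Sigma^{-1} = (1/det) · [[d, -b], [-b, a]] = [[0.0847, -0.1017],
 [-0.1017, 0.322]].

Step 3 — form the quadratic (x - mu)^T · Sigma^{-1} · (x - mu):
  Sigma^{-1} · (x - mu) = (0.2542, -0.3051).
  (x - mu)^T · [Sigma^{-1} · (x - mu)] = (3)·(0.2542) + (0)·(-0.3051) = 0.7627.

Step 4 — take square root: d = √(0.7627) ≈ 0.8733.

d(x, mu) = √(0.7627) ≈ 0.8733


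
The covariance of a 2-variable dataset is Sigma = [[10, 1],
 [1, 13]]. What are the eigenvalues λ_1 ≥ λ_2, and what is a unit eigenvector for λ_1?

Step 1 — characteristic polynomial of 2×2 Sigma:
  det(Sigma - λI) = λ² - trace · λ + det = 0.
  trace = 10 + 13 = 23, det = 10·13 - (1)² = 129.
Step 2 — discriminant:
  Δ = trace² - 4·det = 529 - 516 = 13.
Step 3 — eigenvalues:
  λ = (trace ± √Δ)/2 = (23 ± 3.6056)/2,
  λ_1 = 13.3028,  λ_2 = 9.6972.

Step 4 — unit eigenvector for λ_1: solve (Sigma - λ_1 I)v = 0. First row:
  (10 - 13.3028)·v_x + (1)·v_y = 0, i.e. (-3.3028)·v_x + (1)·v_y = 0,
  so v ∝ (b, λ_1 - a) = (1, 3.3028) = u.
  ||u|| = √((1)² + (3.3028)²) = √(11.9083) ≈ 3.4508,
  v_1 = u/||u|| ≈ (0.2898, 0.9571) (||v_1|| = 1).

λ_1 = 13.3028,  λ_2 = 9.6972;  v_1 ≈ (0.2898, 0.9571)


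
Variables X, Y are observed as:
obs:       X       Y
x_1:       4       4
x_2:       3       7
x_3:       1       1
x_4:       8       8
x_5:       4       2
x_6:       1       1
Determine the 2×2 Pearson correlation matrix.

Step 1 — column means:
  mean(X) = (4 + 3 + 1 + 8 + 4 + 1) / 6 = 21/6 = 3.5
  mean(Y) = (4 + 7 + 1 + 8 + 2 + 1) / 6 = 23/6 = 3.8333

Step 2 — sample variances and covariances s[i,j] = (1/(n-1)) · Σ_k (x_{k,i} - mean_i) · (x_{k,j} - mean_j), with n-1 = 5:
  s[X,X] = ((0.5)·(0.5) + (-0.5)·(-0.5) + (-2.5)·(-2.5) + (4.5)·(4.5) + (0.5)·(0.5) + (-2.5)·(-2.5)) / 5 = 33.5/5 = 6.7
  s[X,Y] = ((0.5)·(0.1667) + (-0.5)·(3.1667) + (-2.5)·(-2.8333) + (4.5)·(4.1667) + (0.5)·(-1.8333) + (-2.5)·(-2.8333)) / 5 = 30.5/5 = 6.1
  s[Y,Y] = ((0.1667)·(0.1667) + (3.1667)·(3.1667) + (-2.8333)·(-2.8333) + (4.1667)·(4.1667) + (-1.8333)·(-1.8333) + (-2.8333)·(-2.8333)) / 5 = 46.8333/5 = 9.3667
  Sample standard deviations s_i = √(s[i,i]):
  s(X) = √(6.7) = 2.5884
  s(Y) = √(9.3667) = 3.0605

Step 3 — r_{ij} = s_{ij} / (s_i · s_j):
  r[X,X] = 1 (diagonal).
  r[X,Y] = 6.1 / (2.5884 · 3.0605) = 6.1 / 7.9219 = 0.77
  r[Y,Y] = 1 (diagonal).

R is symmetric with unit diagonal. Assembling:

R = [[1, 0.77],
 [0.77, 1]]


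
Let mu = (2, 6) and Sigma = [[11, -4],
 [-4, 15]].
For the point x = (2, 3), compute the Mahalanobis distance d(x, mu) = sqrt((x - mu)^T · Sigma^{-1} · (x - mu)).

Step 1 — centre the observation: (x - mu) = (0, -3).

Step 2 — invert Sigma. det(Sigma) = 11·15 - (-4)² = 149.
  Sigma^{-1} = (1/det) · [[d, -b], [-b, a]] = [[0.1007, 0.0268],
 [0.0268, 0.0738]].

Step 3 — form the quadratic (x - mu)^T · Sigma^{-1} · (x - mu):
  Sigma^{-1} · (x - mu) = (-0.0805, -0.2215).
  (x - mu)^T · [Sigma^{-1} · (x - mu)] = (0)·(-0.0805) + (-3)·(-0.2215) = 0.6644.

Step 4 — take square root: d = √(0.6644) ≈ 0.8151.

d(x, mu) = √(0.6644) ≈ 0.8151


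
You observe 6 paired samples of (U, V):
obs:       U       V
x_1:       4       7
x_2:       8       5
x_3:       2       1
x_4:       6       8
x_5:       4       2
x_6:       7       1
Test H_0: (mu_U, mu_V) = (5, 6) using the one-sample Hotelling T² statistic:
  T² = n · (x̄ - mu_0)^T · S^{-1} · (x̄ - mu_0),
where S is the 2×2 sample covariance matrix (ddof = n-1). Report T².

Step 1 — sample mean vector:
  mean(U) = (4 + 8 + 2 + 6 + 4 + 7) / 6 = 31/6 = 5.1667
  mean(V) = (7 + 5 + 1 + 8 + 2 + 1) / 6 = 24/6 = 4
  x̄ = (5.1667, 4),  deviation x̄ - mu_0 = (5.1667, 4) - (5, 6) = (0.1667, -2).

Step 2 — sample covariance matrix, S[i,j] = (1/(n-1)) · Σ_k (x_{k,i} - mean_i) · (x_{k,j} - mean_j), divisor n-1 = 5:
  S[U,U] = ((-1.1667)·(-1.1667) + (2.8333)·(2.8333) + (-3.1667)·(-3.1667) + (0.8333)·(0.8333) + (-1.1667)·(-1.1667) + (1.8333)·(1.8333)) / 5 = 24.8333/5 = 4.9667
  S[U,V] = ((-1.1667)·(3) + (2.8333)·(1) + (-3.1667)·(-3) + (0.8333)·(4) + (-1.1667)·(-2) + (1.8333)·(-3)) / 5 = 9/5 = 1.8
  S[V,V] = ((3)·(3) + (1)·(1) + (-3)·(-3) + (4)·(4) + (-2)·(-2) + (-3)·(-3)) / 5 = 48/5 = 9.6
  S = [[4.9667, 1.8],
 [1.8, 9.6]].

Step 3 — invert S. det(S) = 4.9667·9.6 - (1.8)² = 44.44.
  S^{-1} = (1/det) · [[d, -b], [-b, a]] = [[0.216, -0.0405],
 [-0.0405, 0.1118]].

Step 4 — quadratic form (x̄ - mu_0)^T · S^{-1} · (x̄ - mu_0):
  S^{-1} · (x̄ - mu_0) = (0.117, -0.2303),
  (x̄ - mu_0)^T · [...] = (0.1667)·(0.117) + (-2)·(-0.2303) = 0.48.

Step 5 — scale by n: T² = 6 · 0.48 = 2.8803.

T² ≈ 2.8803


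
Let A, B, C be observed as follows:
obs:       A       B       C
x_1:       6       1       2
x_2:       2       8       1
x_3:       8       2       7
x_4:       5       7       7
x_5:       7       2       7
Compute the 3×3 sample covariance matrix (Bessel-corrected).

Step 1 — column means:
  mean(A) = (6 + 2 + 8 + 5 + 7) / 5 = 28/5 = 5.6
  mean(B) = (1 + 8 + 2 + 7 + 2) / 5 = 20/5 = 4
  mean(C) = (2 + 1 + 7 + 7 + 7) / 5 = 24/5 = 4.8

Step 2 — sample covariance S[i,j] = (1/(n-1)) · Σ_k (x_{k,i} - mean_i) · (x_{k,j} - mean_j), with n-1 = 4.
  S[A,A] = ((0.4)·(0.4) + (-3.6)·(-3.6) + (2.4)·(2.4) + (-0.6)·(-0.6) + (1.4)·(1.4)) / 4 = 21.2/4 = 5.3
  S[A,B] = ((0.4)·(-3) + (-3.6)·(4) + (2.4)·(-2) + (-0.6)·(3) + (1.4)·(-2)) / 4 = -25/4 = -6.25
  S[A,C] = ((0.4)·(-2.8) + (-3.6)·(-3.8) + (2.4)·(2.2) + (-0.6)·(2.2) + (1.4)·(2.2)) / 4 = 19.6/4 = 4.9
  S[B,B] = ((-3)·(-3) + (4)·(4) + (-2)·(-2) + (3)·(3) + (-2)·(-2)) / 4 = 42/4 = 10.5
  S[B,C] = ((-3)·(-2.8) + (4)·(-3.8) + (-2)·(2.2) + (3)·(2.2) + (-2)·(2.2)) / 4 = -9/4 = -2.25
  S[C,C] = ((-2.8)·(-2.8) + (-3.8)·(-3.8) + (2.2)·(2.2) + (2.2)·(2.2) + (2.2)·(2.2)) / 4 = 36.8/4 = 9.2

S is symmetric (S[j,i] = S[i,j]). Assembling:

S = [[5.3, -6.25, 4.9],
 [-6.25, 10.5, -2.25],
 [4.9, -2.25, 9.2]]


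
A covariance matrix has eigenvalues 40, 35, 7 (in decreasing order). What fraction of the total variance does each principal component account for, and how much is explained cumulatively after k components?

Step 1 — total variance = trace(Sigma) = Σ λ_i = 40 + 35 + 7 = 82.

Step 2 — fraction explained by component i = λ_i / Σ λ:
  PC1: 40/82 = 0.4878
  PC2: 35/82 = 0.4268
  PC3: 7/82 = 0.0854

Step 3 — cumulative fraction after k components = (λ_1 + ... + λ_k) / Σ λ:
  k = 1: 40/82 = 0.4878
  k = 2: (40 + 35)/82 = 75/82 = 0.9146
  k = 3: (40 + 35 + 7)/82 = 82/82 = 1

Summary (fraction, with percent):

explained: PC1 0.4878 (48.78%), PC2 0.4268 (42.68%), PC3 0.0854 (8.54%);  cumulative: 0.4878, 0.9146, 1


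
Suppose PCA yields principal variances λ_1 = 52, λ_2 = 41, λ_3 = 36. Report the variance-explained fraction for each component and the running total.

Step 1 — total variance = trace(Sigma) = Σ λ_i = 52 + 41 + 36 = 129.

Step 2 — fraction explained by component i = λ_i / Σ λ:
  PC1: 52/129 = 0.4031
  PC2: 41/129 = 0.3178
  PC3: 36/129 = 0.2791

Step 3 — cumulative fraction after k components = (λ_1 + ... + λ_k) / Σ λ:
  k = 1: 52/129 = 0.4031
  k = 2: (52 + 41)/129 = 93/129 = 0.7209
  k = 3: (52 + 41 + 36)/129 = 129/129 = 1

Summary (fraction, with percent):

explained: PC1 0.4031 (40.31%), PC2 0.3178 (31.78%), PC3 0.2791 (27.91%);  cumulative: 0.4031, 0.7209, 1


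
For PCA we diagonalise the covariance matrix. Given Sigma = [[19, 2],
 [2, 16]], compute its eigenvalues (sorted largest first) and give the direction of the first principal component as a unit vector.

Step 1 — characteristic polynomial of 2×2 Sigma:
  det(Sigma - λI) = λ² - trace · λ + det = 0.
  trace = 19 + 16 = 35, det = 19·16 - (2)² = 300.
Step 2 — discriminant:
  Δ = trace² - 4·det = 1225 - 1200 = 25.
Step 3 — eigenvalues:
  λ = (trace ± √Δ)/2 = (35 ± 5)/2,
  λ_1 = 20,  λ_2 = 15.

Step 4 — unit eigenvector for λ_1: solve (Sigma - λ_1 I)v = 0. First row:
  (19 - 20)·v_x + (2)·v_y = 0, i.e. (-1)·v_x + (2)·v_y = 0,
  so v ∝ (b, λ_1 - a) = (2, 1) = u.
  ||u|| = √((2)² + (1)²) = √(5) ≈ 2.2361,
  v_1 = u/||u|| ≈ (0.8944, 0.4472) (||v_1|| = 1).

λ_1 = 20,  λ_2 = 15;  v_1 ≈ (0.8944, 0.4472)


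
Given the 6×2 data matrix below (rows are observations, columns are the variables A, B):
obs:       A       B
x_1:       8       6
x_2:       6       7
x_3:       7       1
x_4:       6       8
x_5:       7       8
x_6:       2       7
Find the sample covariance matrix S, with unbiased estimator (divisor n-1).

Step 1 — column means:
  mean(A) = (8 + 6 + 7 + 6 + 7 + 2) / 6 = 36/6 = 6
  mean(B) = (6 + 7 + 1 + 8 + 8 + 7) / 6 = 37/6 = 6.1667

Step 2 — sample covariance S[i,j] = (1/(n-1)) · Σ_k (x_{k,i} - mean_i) · (x_{k,j} - mean_j), with n-1 = 5.
  S[A,A] = ((2)·(2) + (0)·(0) + (1)·(1) + (0)·(0) + (1)·(1) + (-4)·(-4)) / 5 = 22/5 = 4.4
  S[A,B] = ((2)·(-0.1667) + (0)·(0.8333) + (1)·(-5.1667) + (0)·(1.8333) + (1)·(1.8333) + (-4)·(0.8333)) / 5 = -7/5 = -1.4
  S[B,B] = ((-0.1667)·(-0.1667) + (0.8333)·(0.8333) + (-5.1667)·(-5.1667) + (1.8333)·(1.8333) + (1.8333)·(1.8333) + (0.8333)·(0.8333)) / 5 = 34.8333/5 = 6.9667

S is symmetric (S[j,i] = S[i,j]). Assembling:

S = [[4.4, -1.4],
 [-1.4, 6.9667]]


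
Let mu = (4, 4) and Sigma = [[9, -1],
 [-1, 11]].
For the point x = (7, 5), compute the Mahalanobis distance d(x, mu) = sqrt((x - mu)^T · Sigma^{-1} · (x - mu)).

Step 1 — centre the observation: (x - mu) = (3, 1).

Step 2 — invert Sigma. det(Sigma) = 9·11 - (-1)² = 98.
  Sigma^{-1} = (1/det) · [[d, -b], [-b, a]] = [[0.1122, 0.0102],
 [0.0102, 0.0918]].

Step 3 — form the quadratic (x - mu)^T · Sigma^{-1} · (x - mu):
  Sigma^{-1} · (x - mu) = (0.3469, 0.1224).
  (x - mu)^T · [Sigma^{-1} · (x - mu)] = (3)·(0.3469) + (1)·(0.1224) = 1.1633.

Step 4 — take square root: d = √(1.1633) ≈ 1.0785.

d(x, mu) = √(1.1633) ≈ 1.0785


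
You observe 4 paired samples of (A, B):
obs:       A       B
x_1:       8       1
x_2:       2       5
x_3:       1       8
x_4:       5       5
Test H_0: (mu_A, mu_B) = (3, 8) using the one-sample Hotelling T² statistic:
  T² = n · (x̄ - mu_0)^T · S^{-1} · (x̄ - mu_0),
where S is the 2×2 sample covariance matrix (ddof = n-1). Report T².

Step 1 — sample mean vector:
  mean(A) = (8 + 2 + 1 + 5) / 4 = 16/4 = 4
  mean(B) = (1 + 5 + 8 + 5) / 4 = 19/4 = 4.75
  x̄ = (4, 4.75),  deviation x̄ - mu_0 = (4, 4.75) - (3, 8) = (1, -3.25).

Step 2 — sample covariance matrix, S[i,j] = (1/(n-1)) · Σ_k (x_{k,i} - mean_i) · (x_{k,j} - mean_j), divisor n-1 = 3:
  S[A,A] = ((4)·(4) + (-2)·(-2) + (-3)·(-3) + (1)·(1)) / 3 = 30/3 = 10
  S[A,B] = ((4)·(-3.75) + (-2)·(0.25) + (-3)·(3.25) + (1)·(0.25)) / 3 = -25/3 = -8.3333
  S[B,B] = ((-3.75)·(-3.75) + (0.25)·(0.25) + (3.25)·(3.25) + (0.25)·(0.25)) / 3 = 24.75/3 = 8.25
  S = [[10, -8.3333],
 [-8.3333, 8.25]].

Step 3 — invert S. det(S) = 10·8.25 - (-8.3333)² = 13.0556.
  S^{-1} = (1/det) · [[d, -b], [-b, a]] = [[0.6319, 0.6383],
 [0.6383, 0.766]].

Step 4 — quadratic form (x̄ - mu_0)^T · S^{-1} · (x̄ - mu_0):
  S^{-1} · (x̄ - mu_0) = (-1.4426, -1.8511),
  (x̄ - mu_0)^T · [...] = (1)·(-1.4426) + (-3.25)·(-1.8511) = 4.5734.

Step 5 — scale by n: T² = 4 · 4.5734 = 18.2936.

T² ≈ 18.2936


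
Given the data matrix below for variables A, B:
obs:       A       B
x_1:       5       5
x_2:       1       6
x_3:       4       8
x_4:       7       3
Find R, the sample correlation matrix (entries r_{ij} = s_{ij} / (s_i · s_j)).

Step 1 — column means:
  mean(A) = (5 + 1 + 4 + 7) / 4 = 17/4 = 4.25
  mean(B) = (5 + 6 + 8 + 3) / 4 = 22/4 = 5.5

Step 2 — sample variances and covariances s[i,j] = (1/(n-1)) · Σ_k (x_{k,i} - mean_i) · (x_{k,j} - mean_j), with n-1 = 3:
  s[A,A] = ((0.75)·(0.75) + (-3.25)·(-3.25) + (-0.25)·(-0.25) + (2.75)·(2.75)) / 3 = 18.75/3 = 6.25
  s[A,B] = ((0.75)·(-0.5) + (-3.25)·(0.5) + (-0.25)·(2.5) + (2.75)·(-2.5)) / 3 = -9.5/3 = -3.1667
  s[B,B] = ((-0.5)·(-0.5) + (0.5)·(0.5) + (2.5)·(2.5) + (-2.5)·(-2.5)) / 3 = 13/3 = 4.3333
  Sample standard deviations s_i = √(s[i,i]):
  s(A) = √(6.25) = 2.5
  s(B) = √(4.3333) = 2.0817

Step 3 — r_{ij} = s_{ij} / (s_i · s_j):
  r[A,A] = 1 (diagonal).
  r[A,B] = -3.1667 / (2.5 · 2.0817) = -3.1667 / 5.2042 = -0.6085
  r[B,B] = 1 (diagonal).

R is symmetric with unit diagonal. Assembling:

R = [[1, -0.6085],
 [-0.6085, 1]]


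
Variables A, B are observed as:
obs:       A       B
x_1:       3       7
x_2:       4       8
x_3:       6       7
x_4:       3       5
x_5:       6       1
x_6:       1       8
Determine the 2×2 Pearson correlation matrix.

Step 1 — column means:
  mean(A) = (3 + 4 + 6 + 3 + 6 + 1) / 6 = 23/6 = 3.8333
  mean(B) = (7 + 8 + 7 + 5 + 1 + 8) / 6 = 36/6 = 6

Step 2 — sample variances and covariances s[i,j] = (1/(n-1)) · Σ_k (x_{k,i} - mean_i) · (x_{k,j} - mean_j), with n-1 = 5:
  s[A,A] = ((-0.8333)·(-0.8333) + (0.1667)·(0.1667) + (2.1667)·(2.1667) + (-0.8333)·(-0.8333) + (2.1667)·(2.1667) + (-2.8333)·(-2.8333)) / 5 = 18.8333/5 = 3.7667
  s[A,B] = ((-0.8333)·(1) + (0.1667)·(2) + (2.1667)·(1) + (-0.8333)·(-1) + (2.1667)·(-5) + (-2.8333)·(2)) / 5 = -14/5 = -2.8
  s[B,B] = ((1)·(1) + (2)·(2) + (1)·(1) + (-1)·(-1) + (-5)·(-5) + (2)·(2)) / 5 = 36/5 = 7.2
  Sample standard deviations s_i = √(s[i,i]):
  s(A) = √(3.7667) = 1.9408
  s(B) = √(7.2) = 2.6833

Step 3 — r_{ij} = s_{ij} / (s_i · s_j):
  r[A,A] = 1 (diagonal).
  r[A,B] = -2.8 / (1.9408 · 2.6833) = -2.8 / 5.2077 = -0.5377
  r[B,B] = 1 (diagonal).

R is symmetric with unit diagonal. Assembling:

R = [[1, -0.5377],
 [-0.5377, 1]]


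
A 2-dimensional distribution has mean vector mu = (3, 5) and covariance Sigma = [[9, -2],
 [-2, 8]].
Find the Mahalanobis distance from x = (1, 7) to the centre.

Step 1 — centre the observation: (x - mu) = (-2, 2).

Step 2 — invert Sigma. det(Sigma) = 9·8 - (-2)² = 68.
  Sigma^{-1} = (1/det) · [[d, -b], [-b, a]] = [[0.1176, 0.0294],
 [0.0294, 0.1324]].

Step 3 — form the quadratic (x - mu)^T · Sigma^{-1} · (x - mu):
  Sigma^{-1} · (x - mu) = (-0.1765, 0.2059).
  (x - mu)^T · [Sigma^{-1} · (x - mu)] = (-2)·(-0.1765) + (2)·(0.2059) = 0.7647.

Step 4 — take square root: d = √(0.7647) ≈ 0.8745.

d(x, mu) = √(0.7647) ≈ 0.8745


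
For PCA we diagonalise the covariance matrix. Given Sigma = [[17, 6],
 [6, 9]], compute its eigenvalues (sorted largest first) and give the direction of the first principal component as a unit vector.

Step 1 — characteristic polynomial of 2×2 Sigma:
  det(Sigma - λI) = λ² - trace · λ + det = 0.
  trace = 17 + 9 = 26, det = 17·9 - (6)² = 117.
Step 2 — discriminant:
  Δ = trace² - 4·det = 676 - 468 = 208.
Step 3 — eigenvalues:
  λ = (trace ± √Δ)/2 = (26 ± 14.4222)/2,
  λ_1 = 20.2111,  λ_2 = 5.7889.

Step 4 — unit eigenvector for λ_1: solve (Sigma - λ_1 I)v = 0. First row:
  (17 - 20.2111)·v_x + (6)·v_y = 0, i.e. (-3.2111)·v_x + (6)·v_y = 0,
  so v ∝ (b, λ_1 - a) = (6, 3.2111) = u.
  ||u|| = √((6)² + (3.2111)²) = √(46.3112) ≈ 6.8052,
  v_1 = u/||u|| ≈ (0.8817, 0.4719) (||v_1|| = 1).

λ_1 = 20.2111,  λ_2 = 5.7889;  v_1 ≈ (0.8817, 0.4719)


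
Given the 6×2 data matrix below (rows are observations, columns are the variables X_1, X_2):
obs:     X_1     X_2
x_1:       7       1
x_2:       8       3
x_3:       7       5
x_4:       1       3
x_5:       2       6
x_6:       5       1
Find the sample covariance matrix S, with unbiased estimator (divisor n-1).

Step 1 — column means:
  mean(X_1) = (7 + 8 + 7 + 1 + 2 + 5) / 6 = 30/6 = 5
  mean(X_2) = (1 + 3 + 5 + 3 + 6 + 1) / 6 = 19/6 = 3.1667

Step 2 — sample covariance S[i,j] = (1/(n-1)) · Σ_k (x_{k,i} - mean_i) · (x_{k,j} - mean_j), with n-1 = 5.
  S[X_1,X_1] = ((2)·(2) + (3)·(3) + (2)·(2) + (-4)·(-4) + (-3)·(-3) + (0)·(0)) / 5 = 42/5 = 8.4
  S[X_1,X_2] = ((2)·(-2.1667) + (3)·(-0.1667) + (2)·(1.8333) + (-4)·(-0.1667) + (-3)·(2.8333) + (0)·(-2.1667)) / 5 = -9/5 = -1.8
  S[X_2,X_2] = ((-2.1667)·(-2.1667) + (-0.1667)·(-0.1667) + (1.8333)·(1.8333) + (-0.1667)·(-0.1667) + (2.8333)·(2.8333) + (-2.1667)·(-2.1667)) / 5 = 20.8333/5 = 4.1667

S is symmetric (S[j,i] = S[i,j]). Assembling:

S = [[8.4, -1.8],
 [-1.8, 4.1667]]


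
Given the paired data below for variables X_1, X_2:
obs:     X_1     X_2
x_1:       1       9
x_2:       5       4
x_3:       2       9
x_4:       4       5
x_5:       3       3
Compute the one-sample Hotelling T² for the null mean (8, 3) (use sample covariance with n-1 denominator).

Step 1 — sample mean vector:
  mean(X_1) = (1 + 5 + 2 + 4 + 3) / 5 = 15/5 = 3
  mean(X_2) = (9 + 4 + 9 + 5 + 3) / 5 = 30/5 = 6
  x̄ = (3, 6),  deviation x̄ - mu_0 = (3, 6) - (8, 3) = (-5, 3).

Step 2 — sample covariance matrix, S[i,j] = (1/(n-1)) · Σ_k (x_{k,i} - mean_i) · (x_{k,j} - mean_j), divisor n-1 = 4:
  S[X_1,X_1] = ((-2)·(-2) + (2)·(2) + (-1)·(-1) + (1)·(1) + (0)·(0)) / 4 = 10/4 = 2.5
  S[X_1,X_2] = ((-2)·(3) + (2)·(-2) + (-1)·(3) + (1)·(-1) + (0)·(-3)) / 4 = -14/4 = -3.5
  S[X_2,X_2] = ((3)·(3) + (-2)·(-2) + (3)·(3) + (-1)·(-1) + (-3)·(-3)) / 4 = 32/4 = 8
  S = [[2.5, -3.5],
 [-3.5, 8]].

Step 3 — invert S. det(S) = 2.5·8 - (-3.5)² = 7.75.
  S^{-1} = (1/det) · [[d, -b], [-b, a]] = [[1.0323, 0.4516],
 [0.4516, 0.3226]].

Step 4 — quadratic form (x̄ - mu_0)^T · S^{-1} · (x̄ - mu_0):
  S^{-1} · (x̄ - mu_0) = (-3.8065, -1.2903),
  (x̄ - mu_0)^T · [...] = (-5)·(-3.8065) + (3)·(-1.2903) = 15.1613.

Step 5 — scale by n: T² = 5 · 15.1613 = 75.8065.

T² ≈ 75.8065


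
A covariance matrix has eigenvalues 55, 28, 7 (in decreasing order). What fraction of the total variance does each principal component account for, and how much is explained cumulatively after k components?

Step 1 — total variance = trace(Sigma) = Σ λ_i = 55 + 28 + 7 = 90.

Step 2 — fraction explained by component i = λ_i / Σ λ:
  PC1: 55/90 = 0.6111
  PC2: 28/90 = 0.3111
  PC3: 7/90 = 0.0778

Step 3 — cumulative fraction after k components = (λ_1 + ... + λ_k) / Σ λ:
  k = 1: 55/90 = 0.6111
  k = 2: (55 + 28)/90 = 83/90 = 0.9222
  k = 3: (55 + 28 + 7)/90 = 90/90 = 1

Summary (fraction, with percent):

explained: PC1 0.6111 (61.11%), PC2 0.3111 (31.11%), PC3 0.0778 (7.78%);  cumulative: 0.6111, 0.9222, 1


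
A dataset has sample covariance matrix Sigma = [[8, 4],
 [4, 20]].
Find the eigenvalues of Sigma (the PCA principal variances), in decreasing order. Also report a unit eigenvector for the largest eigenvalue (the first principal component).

Step 1 — characteristic polynomial of 2×2 Sigma:
  det(Sigma - λI) = λ² - trace · λ + det = 0.
  trace = 8 + 20 = 28, det = 8·20 - (4)² = 144.
Step 2 — discriminant:
  Δ = trace² - 4·det = 784 - 576 = 208.
Step 3 — eigenvalues:
  λ = (trace ± √Δ)/2 = (28 ± 14.4222)/2,
  λ_1 = 21.2111,  λ_2 = 6.7889.

Step 4 — unit eigenvector for λ_1: solve (Sigma - λ_1 I)v = 0. First row:
  (8 - 21.2111)·v_x + (4)·v_y = 0, i.e. (-13.2111)·v_x + (4)·v_y = 0,
  so v ∝ (b, λ_1 - a) = (4, 13.2111) = u.
  ||u|| = √((4)² + (13.2111)²) = √(190.5332) ≈ 13.8034,
  v_1 = u/||u|| ≈ (0.2898, 0.9571) (||v_1|| = 1).

λ_1 = 21.2111,  λ_2 = 6.7889;  v_1 ≈ (0.2898, 0.9571)


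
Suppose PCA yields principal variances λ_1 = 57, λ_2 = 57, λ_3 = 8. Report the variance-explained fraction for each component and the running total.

Step 1 — total variance = trace(Sigma) = Σ λ_i = 57 + 57 + 8 = 122.

Step 2 — fraction explained by component i = λ_i / Σ λ:
  PC1: 57/122 = 0.4672
  PC2: 57/122 = 0.4672
  PC3: 8/122 = 0.0656

Step 3 — cumulative fraction after k components = (λ_1 + ... + λ_k) / Σ λ:
  k = 1: 57/122 = 0.4672
  k = 2: (57 + 57)/122 = 114/122 = 0.9344
  k = 3: (57 + 57 + 8)/122 = 122/122 = 1

Summary (fraction, with percent):

explained: PC1 0.4672 (46.72%), PC2 0.4672 (46.72%), PC3 0.0656 (6.56%);  cumulative: 0.4672, 0.9344, 1


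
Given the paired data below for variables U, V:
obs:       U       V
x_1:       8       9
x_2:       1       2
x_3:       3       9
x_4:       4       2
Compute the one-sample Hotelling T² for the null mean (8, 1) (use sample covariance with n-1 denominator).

Step 1 — sample mean vector:
  mean(U) = (8 + 1 + 3 + 4) / 4 = 16/4 = 4
  mean(V) = (9 + 2 + 9 + 2) / 4 = 22/4 = 5.5
  x̄ = (4, 5.5),  deviation x̄ - mu_0 = (4, 5.5) - (8, 1) = (-4, 4.5).

Step 2 — sample covariance matrix, S[i,j] = (1/(n-1)) · Σ_k (x_{k,i} - mean_i) · (x_{k,j} - mean_j), divisor n-1 = 3:
  S[U,U] = ((4)·(4) + (-3)·(-3) + (-1)·(-1) + (0)·(0)) / 3 = 26/3 = 8.6667
  S[U,V] = ((4)·(3.5) + (-3)·(-3.5) + (-1)·(3.5) + (0)·(-3.5)) / 3 = 21/3 = 7
  S[V,V] = ((3.5)·(3.5) + (-3.5)·(-3.5) + (3.5)·(3.5) + (-3.5)·(-3.5)) / 3 = 49/3 = 16.3333
  S = [[8.6667, 7],
 [7, 16.3333]].

Step 3 — invert S. det(S) = 8.6667·16.3333 - (7)² = 92.5556.
  S^{-1} = (1/det) · [[d, -b], [-b, a]] = [[0.1765, -0.0756],
 [-0.0756, 0.0936]].

Step 4 — quadratic form (x̄ - mu_0)^T · S^{-1} · (x̄ - mu_0):
  S^{-1} · (x̄ - mu_0) = (-1.0462, 0.7239),
  (x̄ - mu_0)^T · [...] = (-4)·(-1.0462) + (4.5)·(0.7239) = 7.4424.

Step 5 — scale by n: T² = 4 · 7.4424 = 29.7695.

T² ≈ 29.7695


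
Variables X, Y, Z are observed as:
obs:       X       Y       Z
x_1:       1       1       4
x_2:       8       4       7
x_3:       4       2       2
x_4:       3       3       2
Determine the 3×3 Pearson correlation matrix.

Step 1 — column means:
  mean(X) = (1 + 8 + 4 + 3) / 4 = 16/4 = 4
  mean(Y) = (1 + 4 + 2 + 3) / 4 = 10/4 = 2.5
  mean(Z) = (4 + 7 + 2 + 2) / 4 = 15/4 = 3.75

Step 2 — sample variances and covariances s[i,j] = (1/(n-1)) · Σ_k (x_{k,i} - mean_i) · (x_{k,j} - mean_j), with n-1 = 3:
  s[X,X] = ((-3)·(-3) + (4)·(4) + (0)·(0) + (-1)·(-1)) / 3 = 26/3 = 8.6667
  s[X,Y] = ((-3)·(-1.5) + (4)·(1.5) + (0)·(-0.5) + (-1)·(0.5)) / 3 = 10/3 = 3.3333
  s[X,Z] = ((-3)·(0.25) + (4)·(3.25) + (0)·(-1.75) + (-1)·(-1.75)) / 3 = 14/3 = 4.6667
  s[Y,Y] = ((-1.5)·(-1.5) + (1.5)·(1.5) + (-0.5)·(-0.5) + (0.5)·(0.5)) / 3 = 5/3 = 1.6667
  s[Y,Z] = ((-1.5)·(0.25) + (1.5)·(3.25) + (-0.5)·(-1.75) + (0.5)·(-1.75)) / 3 = 4.5/3 = 1.5
  s[Z,Z] = ((0.25)·(0.25) + (3.25)·(3.25) + (-1.75)·(-1.75) + (-1.75)·(-1.75)) / 3 = 16.75/3 = 5.5833
  Sample standard deviations s_i = √(s[i,i]):
  s(X) = √(8.6667) = 2.9439
  s(Y) = √(1.6667) = 1.291
  s(Z) = √(5.5833) = 2.3629

Step 3 — r_{ij} = s_{ij} / (s_i · s_j):
  r[X,X] = 1 (diagonal).
  r[X,Y] = 3.3333 / (2.9439 · 1.291) = 3.3333 / 3.8006 = 0.8771
  r[X,Z] = 4.6667 / (2.9439 · 2.3629) = 4.6667 / 6.9562 = 0.6709
  r[Y,Y] = 1 (diagonal).
  r[Y,Z] = 1.5 / (1.291 · 2.3629) = 1.5 / 3.0505 = 0.4917
  r[Z,Z] = 1 (diagonal).

R is symmetric with unit diagonal. Assembling:

R = [[1, 0.8771, 0.6709],
 [0.8771, 1, 0.4917],
 [0.6709, 0.4917, 1]]


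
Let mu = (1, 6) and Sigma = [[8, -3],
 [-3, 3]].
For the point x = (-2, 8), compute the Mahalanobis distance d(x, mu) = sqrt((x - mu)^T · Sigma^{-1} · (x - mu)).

Step 1 — centre the observation: (x - mu) = (-3, 2).

Step 2 — invert Sigma. det(Sigma) = 8·3 - (-3)² = 15.
  Sigma^{-1} = (1/det) · [[d, -b], [-b, a]] = [[0.2, 0.2],
 [0.2, 0.5333]].

Step 3 — form the quadratic (x - mu)^T · Sigma^{-1} · (x - mu):
  Sigma^{-1} · (x - mu) = (-0.2, 0.4667).
  (x - mu)^T · [Sigma^{-1} · (x - mu)] = (-3)·(-0.2) + (2)·(0.4667) = 1.5333.

Step 4 — take square root: d = √(1.5333) ≈ 1.2383.

d(x, mu) = √(1.5333) ≈ 1.2383


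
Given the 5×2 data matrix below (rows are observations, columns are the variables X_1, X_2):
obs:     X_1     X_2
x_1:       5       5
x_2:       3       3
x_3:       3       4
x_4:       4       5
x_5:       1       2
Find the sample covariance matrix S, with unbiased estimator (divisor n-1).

Step 1 — column means:
  mean(X_1) = (5 + 3 + 3 + 4 + 1) / 5 = 16/5 = 3.2
  mean(X_2) = (5 + 3 + 4 + 5 + 2) / 5 = 19/5 = 3.8

Step 2 — sample covariance S[i,j] = (1/(n-1)) · Σ_k (x_{k,i} - mean_i) · (x_{k,j} - mean_j), with n-1 = 4.
  S[X_1,X_1] = ((1.8)·(1.8) + (-0.2)·(-0.2) + (-0.2)·(-0.2) + (0.8)·(0.8) + (-2.2)·(-2.2)) / 4 = 8.8/4 = 2.2
  S[X_1,X_2] = ((1.8)·(1.2) + (-0.2)·(-0.8) + (-0.2)·(0.2) + (0.8)·(1.2) + (-2.2)·(-1.8)) / 4 = 7.2/4 = 1.8
  S[X_2,X_2] = ((1.2)·(1.2) + (-0.8)·(-0.8) + (0.2)·(0.2) + (1.2)·(1.2) + (-1.8)·(-1.8)) / 4 = 6.8/4 = 1.7

S is symmetric (S[j,i] = S[i,j]). Assembling:

S = [[2.2, 1.8],
 [1.8, 1.7]]


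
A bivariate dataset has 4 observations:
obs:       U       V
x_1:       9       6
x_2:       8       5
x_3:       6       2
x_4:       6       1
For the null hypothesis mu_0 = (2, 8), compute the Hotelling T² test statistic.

Step 1 — sample mean vector:
  mean(U) = (9 + 8 + 6 + 6) / 4 = 29/4 = 7.25
  mean(V) = (6 + 5 + 2 + 1) / 4 = 14/4 = 3.5
  x̄ = (7.25, 3.5),  deviation x̄ - mu_0 = (7.25, 3.5) - (2, 8) = (5.25, -4.5).

Step 2 — sample covariance matrix, S[i,j] = (1/(n-1)) · Σ_k (x_{k,i} - mean_i) · (x_{k,j} - mean_j), divisor n-1 = 3:
  S[U,U] = ((1.75)·(1.75) + (0.75)·(0.75) + (-1.25)·(-1.25) + (-1.25)·(-1.25)) / 3 = 6.75/3 = 2.25
  S[U,V] = ((1.75)·(2.5) + (0.75)·(1.5) + (-1.25)·(-1.5) + (-1.25)·(-2.5)) / 3 = 10.5/3 = 3.5
  S[V,V] = ((2.5)·(2.5) + (1.5)·(1.5) + (-1.5)·(-1.5) + (-2.5)·(-2.5)) / 3 = 17/3 = 5.6667
  S = [[2.25, 3.5],
 [3.5, 5.6667]].

Step 3 — invert S. det(S) = 2.25·5.6667 - (3.5)² = 0.5.
  S^{-1} = (1/det) · [[d, -b], [-b, a]] = [[11.3333, -7],
 [-7, 4.5]].

Step 4 — quadratic form (x̄ - mu_0)^T · S^{-1} · (x̄ - mu_0):
  S^{-1} · (x̄ - mu_0) = (91, -57),
  (x̄ - mu_0)^T · [...] = (5.25)·(91) + (-4.5)·(-57) = 734.25.

Step 5 — scale by n: T² = 4 · 734.25 = 2937.

T² ≈ 2937


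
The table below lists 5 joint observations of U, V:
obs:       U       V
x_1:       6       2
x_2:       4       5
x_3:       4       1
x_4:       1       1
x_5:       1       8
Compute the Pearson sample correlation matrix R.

Step 1 — column means:
  mean(U) = (6 + 4 + 4 + 1 + 1) / 5 = 16/5 = 3.2
  mean(V) = (2 + 5 + 1 + 1 + 8) / 5 = 17/5 = 3.4

Step 2 — sample variances and covariances s[i,j] = (1/(n-1)) · Σ_k (x_{k,i} - mean_i) · (x_{k,j} - mean_j), with n-1 = 4:
  s[U,U] = ((2.8)·(2.8) + (0.8)·(0.8) + (0.8)·(0.8) + (-2.2)·(-2.2) + (-2.2)·(-2.2)) / 4 = 18.8/4 = 4.7
  s[U,V] = ((2.8)·(-1.4) + (0.8)·(1.6) + (0.8)·(-2.4) + (-2.2)·(-2.4) + (-2.2)·(4.6)) / 4 = -9.4/4 = -2.35
  s[V,V] = ((-1.4)·(-1.4) + (1.6)·(1.6) + (-2.4)·(-2.4) + (-2.4)·(-2.4) + (4.6)·(4.6)) / 4 = 37.2/4 = 9.3
  Sample standard deviations s_i = √(s[i,i]):
  s(U) = √(4.7) = 2.1679
  s(V) = √(9.3) = 3.0496

Step 3 — r_{ij} = s_{ij} / (s_i · s_j):
  r[U,U] = 1 (diagonal).
  r[U,V] = -2.35 / (2.1679 · 3.0496) = -2.35 / 6.6114 = -0.3554
  r[V,V] = 1 (diagonal).

R is symmetric with unit diagonal. Assembling:

R = [[1, -0.3554],
 [-0.3554, 1]]


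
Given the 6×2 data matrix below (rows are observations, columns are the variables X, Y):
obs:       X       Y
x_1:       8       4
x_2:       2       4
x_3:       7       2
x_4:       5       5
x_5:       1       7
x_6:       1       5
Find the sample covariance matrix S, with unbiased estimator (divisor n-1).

Step 1 — column means:
  mean(X) = (8 + 2 + 7 + 5 + 1 + 1) / 6 = 24/6 = 4
  mean(Y) = (4 + 4 + 2 + 5 + 7 + 5) / 6 = 27/6 = 4.5

Step 2 — sample covariance S[i,j] = (1/(n-1)) · Σ_k (x_{k,i} - mean_i) · (x_{k,j} - mean_j), with n-1 = 5.
  S[X,X] = ((4)·(4) + (-2)·(-2) + (3)·(3) + (1)·(1) + (-3)·(-3) + (-3)·(-3)) / 5 = 48/5 = 9.6
  S[X,Y] = ((4)·(-0.5) + (-2)·(-0.5) + (3)·(-2.5) + (1)·(0.5) + (-3)·(2.5) + (-3)·(0.5)) / 5 = -17/5 = -3.4
  S[Y,Y] = ((-0.5)·(-0.5) + (-0.5)·(-0.5) + (-2.5)·(-2.5) + (0.5)·(0.5) + (2.5)·(2.5) + (0.5)·(0.5)) / 5 = 13.5/5 = 2.7

S is symmetric (S[j,i] = S[i,j]). Assembling:

S = [[9.6, -3.4],
 [-3.4, 2.7]]


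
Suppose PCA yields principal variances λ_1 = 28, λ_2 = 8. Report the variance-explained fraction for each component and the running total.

Step 1 — total variance = trace(Sigma) = Σ λ_i = 28 + 8 = 36.

Step 2 — fraction explained by component i = λ_i / Σ λ:
  PC1: 28/36 = 0.7778
  PC2: 8/36 = 0.2222

Step 3 — cumulative fraction after k components = (λ_1 + ... + λ_k) / Σ λ:
  k = 1: 28/36 = 0.7778
  k = 2: (28 + 8)/36 = 36/36 = 1

Summary (fraction, with percent):

explained: PC1 0.7778 (77.78%), PC2 0.2222 (22.22%);  cumulative: 0.7778, 1


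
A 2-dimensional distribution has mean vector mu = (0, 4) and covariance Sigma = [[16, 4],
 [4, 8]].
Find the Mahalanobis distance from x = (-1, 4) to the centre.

Step 1 — centre the observation: (x - mu) = (-1, 0).

Step 2 — invert Sigma. det(Sigma) = 16·8 - (4)² = 112.
  Sigma^{-1} = (1/det) · [[d, -b], [-b, a]] = [[0.0714, -0.0357],
 [-0.0357, 0.1429]].

Step 3 — form the quadratic (x - mu)^T · Sigma^{-1} · (x - mu):
  Sigma^{-1} · (x - mu) = (-0.0714, 0.0357).
  (x - mu)^T · [Sigma^{-1} · (x - mu)] = (-1)·(-0.0714) + (0)·(0.0357) = 0.0714.

Step 4 — take square root: d = √(0.0714) ≈ 0.2673.

d(x, mu) = √(0.0714) ≈ 0.2673


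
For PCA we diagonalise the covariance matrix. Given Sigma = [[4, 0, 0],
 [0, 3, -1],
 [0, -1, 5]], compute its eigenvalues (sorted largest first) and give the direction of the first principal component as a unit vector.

Step 1 — characteristic polynomial p(λ) = det(λI - Sigma) = λ³ - tr·λ² + c_1·λ - det, where tr = trace, c_1 = sum of the principal 2×2 minors, det = det(Sigma):
  tr = 4 + 3 + 5 = 12,
  c_1 = (4·3 - (0)²) + (4·5 - (0)²) + (3·5 - (-1)²) = 12 + 20 + 14 = 46,
  det = 4·(3·5 - (-1)²) - (0)·((0)·5 - (-1)·(0)) + (0)·((0)·(-1) - 3·(0)) = 4·(14) - (0)·(0) + (0)·(0) = 56.
  So p(λ) = λ³ - 12λ² + 46λ - 56.
Step 2 — look for an integer root (rational root theorem: any rational root is an integer divisor of 56). Testing λ = 4:
  p(4) = 64 - 192 + 184 - 56 = 0  ✓
  Dividing out (λ - 4): p(λ) = (λ - 4)(λ² - 8λ + 14).
Step 3 — remaining eigenvalues from the quadratic λ² - 8λ + 14 = 0:
  Δ = 8² - 4·14 = 64 - 56 = 8,  λ = (8 ± √8)/2 = (8 ± 2.8284)/2 ≈ 5.4142 or 2.5858.
  Sorted: λ_1 = 5.4142,  λ_2 = 4,  λ_3 = 2.5858  (check: sum = 12 = tr ✓).

Step 4 — unit eigenvector for λ_1 ≈ 5.4142: v spans the null space of (Sigma - λ_1 I), whose rows are
  r_1 = (-1.4142, 0, 0),  r_2 = (0, -2.4142, -1),  r_3 = (0, -1, -0.4142).
  v is orthogonal to every row, so take v ∝ r_1 × r_2 = ((0)·(-1) - (0)·(-2.4142), (0)·(0) - (-1.4142)·(-1), (-1.4142)·(-2.4142) - (0)·(0)) ≈ (0, -1.4142, 3.4142).
  Rescale (multiply by -1 so the first nonzero entry is positive): u = (0, 1.4142, -3.4142).
  ||u|| = √((0)² + (1.4142)² + (-3.4142)²) = √(13.6569) ≈ 3.6955,  v_1 = u/||u|| ≈ (0, 0.3827, -0.9239) (||v_1|| = 1).

λ_1 = 5.4142,  λ_2 = 4,  λ_3 = 2.5858;  v_1 ≈ (0, 0.3827, -0.9239)


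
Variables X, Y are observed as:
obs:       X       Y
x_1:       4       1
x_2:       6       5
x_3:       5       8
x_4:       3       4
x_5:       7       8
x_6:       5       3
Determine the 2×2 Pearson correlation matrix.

Step 1 — column means:
  mean(X) = (4 + 6 + 5 + 3 + 7 + 5) / 6 = 30/6 = 5
  mean(Y) = (1 + 5 + 8 + 4 + 8 + 3) / 6 = 29/6 = 4.8333

Step 2 — sample variances and covariances s[i,j] = (1/(n-1)) · Σ_k (x_{k,i} - mean_i) · (x_{k,j} - mean_j), with n-1 = 5:
  s[X,X] = ((-1)·(-1) + (1)·(1) + (0)·(0) + (-2)·(-2) + (2)·(2) + (0)·(0)) / 5 = 10/5 = 2
  s[X,Y] = ((-1)·(-3.8333) + (1)·(0.1667) + (0)·(3.1667) + (-2)·(-0.8333) + (2)·(3.1667) + (0)·(-1.8333)) / 5 = 12/5 = 2.4
  s[Y,Y] = ((-3.8333)·(-3.8333) + (0.1667)·(0.1667) + (3.1667)·(3.1667) + (-0.8333)·(-0.8333) + (3.1667)·(3.1667) + (-1.8333)·(-1.8333)) / 5 = 38.8333/5 = 7.7667
  Sample standard deviations s_i = √(s[i,i]):
  s(X) = √(2) = 1.4142
  s(Y) = √(7.7667) = 2.7869

Step 3 — r_{ij} = s_{ij} / (s_i · s_j):
  r[X,X] = 1 (diagonal).
  r[X,Y] = 2.4 / (1.4142 · 2.7869) = 2.4 / 3.9412 = 0.6089
  r[Y,Y] = 1 (diagonal).

R is symmetric with unit diagonal. Assembling:

R = [[1, 0.6089],
 [0.6089, 1]]


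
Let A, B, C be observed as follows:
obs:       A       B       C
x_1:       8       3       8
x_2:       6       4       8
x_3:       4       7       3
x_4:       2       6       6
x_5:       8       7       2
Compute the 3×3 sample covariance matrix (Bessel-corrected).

Step 1 — column means:
  mean(A) = (8 + 6 + 4 + 2 + 8) / 5 = 28/5 = 5.6
  mean(B) = (3 + 4 + 7 + 6 + 7) / 5 = 27/5 = 5.4
  mean(C) = (8 + 8 + 3 + 6 + 2) / 5 = 27/5 = 5.4

Step 2 — sample covariance S[i,j] = (1/(n-1)) · Σ_k (x_{k,i} - mean_i) · (x_{k,j} - mean_j), with n-1 = 4.
  S[A,A] = ((2.4)·(2.4) + (0.4)·(0.4) + (-1.6)·(-1.6) + (-3.6)·(-3.6) + (2.4)·(2.4)) / 4 = 27.2/4 = 6.8
  S[A,B] = ((2.4)·(-2.4) + (0.4)·(-1.4) + (-1.6)·(1.6) + (-3.6)·(0.6) + (2.4)·(1.6)) / 4 = -7.2/4 = -1.8
  S[A,C] = ((2.4)·(2.6) + (0.4)·(2.6) + (-1.6)·(-2.4) + (-3.6)·(0.6) + (2.4)·(-3.4)) / 4 = 0.8/4 = 0.2
  S[B,B] = ((-2.4)·(-2.4) + (-1.4)·(-1.4) + (1.6)·(1.6) + (0.6)·(0.6) + (1.6)·(1.6)) / 4 = 13.2/4 = 3.3
  S[B,C] = ((-2.4)·(2.6) + (-1.4)·(2.6) + (1.6)·(-2.4) + (0.6)·(0.6) + (1.6)·(-3.4)) / 4 = -18.8/4 = -4.7
  S[C,C] = ((2.6)·(2.6) + (2.6)·(2.6) + (-2.4)·(-2.4) + (0.6)·(0.6) + (-3.4)·(-3.4)) / 4 = 31.2/4 = 7.8

S is symmetric (S[j,i] = S[i,j]). Assembling:

S = [[6.8, -1.8, 0.2],
 [-1.8, 3.3, -4.7],
 [0.2, -4.7, 7.8]]
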